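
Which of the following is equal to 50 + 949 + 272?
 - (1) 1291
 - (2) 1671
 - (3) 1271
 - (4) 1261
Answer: 3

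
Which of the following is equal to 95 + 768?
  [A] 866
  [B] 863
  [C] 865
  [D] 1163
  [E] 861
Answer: B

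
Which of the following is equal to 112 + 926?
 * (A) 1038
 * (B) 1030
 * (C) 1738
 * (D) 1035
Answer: A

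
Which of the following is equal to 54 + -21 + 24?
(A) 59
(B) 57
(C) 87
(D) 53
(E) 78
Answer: B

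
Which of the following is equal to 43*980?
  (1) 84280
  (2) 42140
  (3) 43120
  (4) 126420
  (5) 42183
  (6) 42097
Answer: 2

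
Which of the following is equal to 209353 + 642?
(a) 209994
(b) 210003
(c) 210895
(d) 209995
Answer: d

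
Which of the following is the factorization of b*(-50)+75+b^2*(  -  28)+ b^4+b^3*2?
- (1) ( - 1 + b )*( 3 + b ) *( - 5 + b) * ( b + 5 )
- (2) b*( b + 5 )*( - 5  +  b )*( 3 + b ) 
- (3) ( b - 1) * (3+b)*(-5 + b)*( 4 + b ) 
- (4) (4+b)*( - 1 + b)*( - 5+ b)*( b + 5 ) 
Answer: 1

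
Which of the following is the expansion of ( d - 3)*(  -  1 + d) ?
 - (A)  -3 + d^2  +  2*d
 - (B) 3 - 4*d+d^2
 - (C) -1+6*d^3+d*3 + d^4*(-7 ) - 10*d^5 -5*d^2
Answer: B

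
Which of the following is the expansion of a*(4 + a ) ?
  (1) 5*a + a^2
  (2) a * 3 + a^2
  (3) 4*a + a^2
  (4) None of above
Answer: 3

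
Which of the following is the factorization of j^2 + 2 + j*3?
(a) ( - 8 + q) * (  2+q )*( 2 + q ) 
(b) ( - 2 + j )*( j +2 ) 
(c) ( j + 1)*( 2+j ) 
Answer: c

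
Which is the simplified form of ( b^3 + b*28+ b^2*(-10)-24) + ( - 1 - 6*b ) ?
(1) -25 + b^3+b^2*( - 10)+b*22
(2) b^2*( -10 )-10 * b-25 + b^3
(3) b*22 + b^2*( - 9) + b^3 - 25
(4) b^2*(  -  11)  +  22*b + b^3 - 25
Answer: 1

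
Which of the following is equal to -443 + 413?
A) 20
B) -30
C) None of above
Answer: B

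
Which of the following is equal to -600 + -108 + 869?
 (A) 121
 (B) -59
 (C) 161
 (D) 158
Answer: C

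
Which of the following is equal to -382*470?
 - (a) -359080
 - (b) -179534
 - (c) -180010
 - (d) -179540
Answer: d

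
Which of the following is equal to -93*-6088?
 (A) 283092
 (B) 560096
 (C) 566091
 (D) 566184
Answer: D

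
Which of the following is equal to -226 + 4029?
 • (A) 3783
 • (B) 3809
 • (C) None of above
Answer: C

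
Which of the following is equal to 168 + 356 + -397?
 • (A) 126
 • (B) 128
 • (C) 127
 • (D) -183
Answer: C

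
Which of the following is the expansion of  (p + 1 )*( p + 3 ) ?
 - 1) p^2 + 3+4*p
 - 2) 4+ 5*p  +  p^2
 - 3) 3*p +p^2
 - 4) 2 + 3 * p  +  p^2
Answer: 1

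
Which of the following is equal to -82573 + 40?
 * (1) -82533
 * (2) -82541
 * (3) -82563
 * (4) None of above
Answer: 1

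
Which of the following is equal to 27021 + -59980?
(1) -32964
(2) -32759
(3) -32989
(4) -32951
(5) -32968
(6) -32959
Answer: 6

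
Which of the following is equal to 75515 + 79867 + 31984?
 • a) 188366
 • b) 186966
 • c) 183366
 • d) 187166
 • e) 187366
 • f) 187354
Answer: e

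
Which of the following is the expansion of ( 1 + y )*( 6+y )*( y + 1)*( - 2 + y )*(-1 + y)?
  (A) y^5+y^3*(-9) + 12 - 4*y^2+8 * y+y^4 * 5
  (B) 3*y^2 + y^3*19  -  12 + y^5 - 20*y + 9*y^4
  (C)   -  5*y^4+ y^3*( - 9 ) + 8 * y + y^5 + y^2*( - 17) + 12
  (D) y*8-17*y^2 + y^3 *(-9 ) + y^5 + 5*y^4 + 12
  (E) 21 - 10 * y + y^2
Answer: D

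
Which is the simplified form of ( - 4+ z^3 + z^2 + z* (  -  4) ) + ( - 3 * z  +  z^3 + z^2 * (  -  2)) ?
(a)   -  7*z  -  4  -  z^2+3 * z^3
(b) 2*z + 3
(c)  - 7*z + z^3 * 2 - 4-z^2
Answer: c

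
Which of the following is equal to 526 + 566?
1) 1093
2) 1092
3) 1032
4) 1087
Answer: 2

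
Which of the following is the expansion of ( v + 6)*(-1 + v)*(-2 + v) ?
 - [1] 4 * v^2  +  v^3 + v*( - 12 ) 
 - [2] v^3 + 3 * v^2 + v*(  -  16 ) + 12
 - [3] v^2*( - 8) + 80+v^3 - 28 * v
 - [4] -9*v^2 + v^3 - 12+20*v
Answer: 2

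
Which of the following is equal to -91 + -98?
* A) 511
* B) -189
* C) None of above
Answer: B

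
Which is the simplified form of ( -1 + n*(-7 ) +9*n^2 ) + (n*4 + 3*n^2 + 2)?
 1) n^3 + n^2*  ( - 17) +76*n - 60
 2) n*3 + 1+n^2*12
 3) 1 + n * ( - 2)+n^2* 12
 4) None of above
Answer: 4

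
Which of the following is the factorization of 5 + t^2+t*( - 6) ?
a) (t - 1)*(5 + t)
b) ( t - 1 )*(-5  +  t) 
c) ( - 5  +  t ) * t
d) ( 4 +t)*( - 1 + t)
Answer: b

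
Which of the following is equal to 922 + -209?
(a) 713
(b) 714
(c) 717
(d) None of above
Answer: a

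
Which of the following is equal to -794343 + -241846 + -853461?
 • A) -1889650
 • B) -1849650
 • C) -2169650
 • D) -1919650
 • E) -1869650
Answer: A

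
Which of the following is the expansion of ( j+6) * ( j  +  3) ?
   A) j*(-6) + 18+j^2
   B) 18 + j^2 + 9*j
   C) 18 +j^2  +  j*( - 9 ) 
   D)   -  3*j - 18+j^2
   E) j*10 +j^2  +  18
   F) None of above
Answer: B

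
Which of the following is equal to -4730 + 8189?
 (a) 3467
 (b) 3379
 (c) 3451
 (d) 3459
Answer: d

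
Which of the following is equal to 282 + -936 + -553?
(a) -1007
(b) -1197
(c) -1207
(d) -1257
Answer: c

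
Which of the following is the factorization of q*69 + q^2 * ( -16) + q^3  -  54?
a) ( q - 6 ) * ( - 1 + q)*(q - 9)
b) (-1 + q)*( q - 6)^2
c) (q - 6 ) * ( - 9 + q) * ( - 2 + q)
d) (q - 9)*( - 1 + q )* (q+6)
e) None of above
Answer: a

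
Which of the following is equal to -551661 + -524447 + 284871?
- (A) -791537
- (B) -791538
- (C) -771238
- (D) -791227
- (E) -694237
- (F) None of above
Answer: F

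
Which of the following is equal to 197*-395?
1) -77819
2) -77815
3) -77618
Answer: 2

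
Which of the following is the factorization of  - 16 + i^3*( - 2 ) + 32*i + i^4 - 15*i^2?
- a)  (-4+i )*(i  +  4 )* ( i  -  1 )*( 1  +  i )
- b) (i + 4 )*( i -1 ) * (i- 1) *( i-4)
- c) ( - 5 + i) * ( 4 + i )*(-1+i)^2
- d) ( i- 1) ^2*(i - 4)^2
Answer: b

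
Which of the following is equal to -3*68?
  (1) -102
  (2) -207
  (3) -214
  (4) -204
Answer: 4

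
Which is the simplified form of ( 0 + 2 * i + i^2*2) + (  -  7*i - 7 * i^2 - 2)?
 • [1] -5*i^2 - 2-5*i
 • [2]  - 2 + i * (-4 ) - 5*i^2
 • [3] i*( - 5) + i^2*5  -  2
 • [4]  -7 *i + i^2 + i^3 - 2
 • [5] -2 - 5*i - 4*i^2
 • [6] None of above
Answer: 1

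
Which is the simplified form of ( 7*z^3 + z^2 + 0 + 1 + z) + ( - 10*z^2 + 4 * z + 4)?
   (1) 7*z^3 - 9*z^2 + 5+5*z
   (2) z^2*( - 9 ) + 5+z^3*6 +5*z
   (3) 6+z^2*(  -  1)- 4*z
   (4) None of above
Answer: 1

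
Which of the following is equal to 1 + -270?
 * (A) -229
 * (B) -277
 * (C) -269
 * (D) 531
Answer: C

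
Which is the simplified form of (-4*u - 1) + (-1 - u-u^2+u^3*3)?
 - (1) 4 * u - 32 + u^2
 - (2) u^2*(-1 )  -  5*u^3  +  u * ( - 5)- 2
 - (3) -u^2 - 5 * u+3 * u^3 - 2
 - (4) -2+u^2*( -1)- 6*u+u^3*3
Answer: 3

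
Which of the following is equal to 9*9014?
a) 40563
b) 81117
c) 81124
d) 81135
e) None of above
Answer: e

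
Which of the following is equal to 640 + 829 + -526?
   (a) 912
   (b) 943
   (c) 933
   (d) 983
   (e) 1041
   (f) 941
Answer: b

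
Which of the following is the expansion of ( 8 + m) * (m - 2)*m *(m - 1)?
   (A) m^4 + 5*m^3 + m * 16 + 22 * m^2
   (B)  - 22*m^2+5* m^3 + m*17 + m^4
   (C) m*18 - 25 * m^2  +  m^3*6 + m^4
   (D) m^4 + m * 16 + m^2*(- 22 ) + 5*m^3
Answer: D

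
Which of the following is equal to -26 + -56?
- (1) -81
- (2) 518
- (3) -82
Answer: 3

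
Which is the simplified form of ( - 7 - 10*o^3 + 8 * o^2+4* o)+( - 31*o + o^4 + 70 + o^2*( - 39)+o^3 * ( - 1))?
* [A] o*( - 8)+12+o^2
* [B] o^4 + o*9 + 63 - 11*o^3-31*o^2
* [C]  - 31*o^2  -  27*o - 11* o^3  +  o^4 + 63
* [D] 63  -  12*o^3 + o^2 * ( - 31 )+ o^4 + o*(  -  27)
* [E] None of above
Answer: C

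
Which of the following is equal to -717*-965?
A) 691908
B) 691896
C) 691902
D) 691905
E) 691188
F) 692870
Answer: D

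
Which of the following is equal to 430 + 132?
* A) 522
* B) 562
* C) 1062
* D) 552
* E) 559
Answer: B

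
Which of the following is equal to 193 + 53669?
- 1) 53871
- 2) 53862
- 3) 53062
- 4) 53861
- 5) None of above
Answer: 2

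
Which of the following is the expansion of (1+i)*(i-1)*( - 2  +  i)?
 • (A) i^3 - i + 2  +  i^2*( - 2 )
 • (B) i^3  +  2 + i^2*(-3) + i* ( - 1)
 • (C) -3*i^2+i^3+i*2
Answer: A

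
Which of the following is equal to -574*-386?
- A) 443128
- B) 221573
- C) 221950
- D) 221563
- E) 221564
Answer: E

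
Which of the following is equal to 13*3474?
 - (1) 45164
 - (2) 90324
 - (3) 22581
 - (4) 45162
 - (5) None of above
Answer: 4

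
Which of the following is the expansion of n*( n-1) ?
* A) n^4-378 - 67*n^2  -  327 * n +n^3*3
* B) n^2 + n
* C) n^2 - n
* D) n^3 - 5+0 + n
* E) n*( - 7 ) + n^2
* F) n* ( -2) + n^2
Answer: C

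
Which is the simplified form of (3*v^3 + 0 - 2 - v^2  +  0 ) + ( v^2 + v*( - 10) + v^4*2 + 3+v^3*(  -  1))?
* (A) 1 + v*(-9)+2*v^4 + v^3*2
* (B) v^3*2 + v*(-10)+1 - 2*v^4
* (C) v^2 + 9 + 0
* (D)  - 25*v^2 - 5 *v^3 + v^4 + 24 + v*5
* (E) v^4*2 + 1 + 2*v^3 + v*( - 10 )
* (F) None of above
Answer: E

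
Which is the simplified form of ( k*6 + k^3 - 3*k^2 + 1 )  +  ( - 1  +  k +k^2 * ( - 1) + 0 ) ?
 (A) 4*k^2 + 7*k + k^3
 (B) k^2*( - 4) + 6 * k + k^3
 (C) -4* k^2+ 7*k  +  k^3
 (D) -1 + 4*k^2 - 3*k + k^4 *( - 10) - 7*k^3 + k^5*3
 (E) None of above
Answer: C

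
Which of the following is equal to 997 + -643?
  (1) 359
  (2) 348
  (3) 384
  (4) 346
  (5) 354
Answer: 5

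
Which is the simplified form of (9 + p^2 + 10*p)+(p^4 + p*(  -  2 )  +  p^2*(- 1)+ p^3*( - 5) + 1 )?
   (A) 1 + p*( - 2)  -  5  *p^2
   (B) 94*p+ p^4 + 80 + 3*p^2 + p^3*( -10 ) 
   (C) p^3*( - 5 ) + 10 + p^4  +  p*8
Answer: C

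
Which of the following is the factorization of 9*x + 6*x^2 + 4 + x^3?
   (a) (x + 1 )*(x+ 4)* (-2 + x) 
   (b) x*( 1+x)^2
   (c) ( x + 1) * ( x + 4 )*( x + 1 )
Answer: c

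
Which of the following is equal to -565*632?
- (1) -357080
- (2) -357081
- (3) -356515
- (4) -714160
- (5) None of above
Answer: 1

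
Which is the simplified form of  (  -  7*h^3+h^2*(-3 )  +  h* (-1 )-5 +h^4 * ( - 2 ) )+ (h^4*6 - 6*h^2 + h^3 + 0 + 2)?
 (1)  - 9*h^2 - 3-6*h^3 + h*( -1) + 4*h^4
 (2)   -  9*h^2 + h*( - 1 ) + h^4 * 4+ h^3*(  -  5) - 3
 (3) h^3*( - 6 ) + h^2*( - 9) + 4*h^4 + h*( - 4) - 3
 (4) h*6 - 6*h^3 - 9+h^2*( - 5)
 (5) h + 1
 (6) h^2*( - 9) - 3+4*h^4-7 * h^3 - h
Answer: 1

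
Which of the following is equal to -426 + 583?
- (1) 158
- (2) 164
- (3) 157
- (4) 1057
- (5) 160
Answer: 3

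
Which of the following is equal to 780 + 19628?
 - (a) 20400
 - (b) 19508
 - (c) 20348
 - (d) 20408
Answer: d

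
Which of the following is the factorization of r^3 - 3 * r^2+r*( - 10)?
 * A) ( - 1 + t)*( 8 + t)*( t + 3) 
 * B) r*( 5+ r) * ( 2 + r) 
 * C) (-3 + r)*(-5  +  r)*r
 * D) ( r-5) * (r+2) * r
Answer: D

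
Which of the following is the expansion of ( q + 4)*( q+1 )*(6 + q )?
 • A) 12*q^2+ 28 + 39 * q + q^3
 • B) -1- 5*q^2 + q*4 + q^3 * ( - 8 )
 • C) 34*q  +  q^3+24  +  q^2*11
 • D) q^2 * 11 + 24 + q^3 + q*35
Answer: C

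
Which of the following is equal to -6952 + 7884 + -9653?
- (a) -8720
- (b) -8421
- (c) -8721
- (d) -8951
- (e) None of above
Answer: c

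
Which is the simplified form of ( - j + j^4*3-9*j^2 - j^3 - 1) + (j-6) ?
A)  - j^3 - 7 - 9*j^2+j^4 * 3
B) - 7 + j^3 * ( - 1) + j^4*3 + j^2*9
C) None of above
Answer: A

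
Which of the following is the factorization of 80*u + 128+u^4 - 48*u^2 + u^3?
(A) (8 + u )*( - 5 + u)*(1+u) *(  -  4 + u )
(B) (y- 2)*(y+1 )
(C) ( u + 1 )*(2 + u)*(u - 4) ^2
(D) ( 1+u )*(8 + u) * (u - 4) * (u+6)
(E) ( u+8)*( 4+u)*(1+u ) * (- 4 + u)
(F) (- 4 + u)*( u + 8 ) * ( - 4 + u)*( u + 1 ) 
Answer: F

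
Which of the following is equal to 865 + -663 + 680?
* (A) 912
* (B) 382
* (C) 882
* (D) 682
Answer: C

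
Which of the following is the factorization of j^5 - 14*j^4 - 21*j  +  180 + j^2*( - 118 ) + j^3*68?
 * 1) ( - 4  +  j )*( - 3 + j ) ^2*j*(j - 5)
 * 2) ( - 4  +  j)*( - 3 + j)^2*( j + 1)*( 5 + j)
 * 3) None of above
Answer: 3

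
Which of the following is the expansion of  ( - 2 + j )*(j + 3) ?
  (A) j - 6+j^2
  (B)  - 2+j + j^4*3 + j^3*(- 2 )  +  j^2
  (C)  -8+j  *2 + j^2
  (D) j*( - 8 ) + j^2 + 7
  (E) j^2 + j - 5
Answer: A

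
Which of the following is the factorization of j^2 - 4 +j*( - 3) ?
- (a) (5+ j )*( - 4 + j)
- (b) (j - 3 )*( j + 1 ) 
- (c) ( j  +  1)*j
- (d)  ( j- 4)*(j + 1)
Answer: d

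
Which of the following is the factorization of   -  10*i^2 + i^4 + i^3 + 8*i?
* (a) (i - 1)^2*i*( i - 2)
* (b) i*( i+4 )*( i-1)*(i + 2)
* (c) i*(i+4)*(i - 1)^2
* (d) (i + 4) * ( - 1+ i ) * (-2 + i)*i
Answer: d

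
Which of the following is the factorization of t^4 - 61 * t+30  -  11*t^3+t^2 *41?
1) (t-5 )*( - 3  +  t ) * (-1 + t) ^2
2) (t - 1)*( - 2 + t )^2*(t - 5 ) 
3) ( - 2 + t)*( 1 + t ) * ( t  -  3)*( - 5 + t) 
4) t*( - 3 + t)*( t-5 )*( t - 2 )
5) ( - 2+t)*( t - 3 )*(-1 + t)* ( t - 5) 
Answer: 5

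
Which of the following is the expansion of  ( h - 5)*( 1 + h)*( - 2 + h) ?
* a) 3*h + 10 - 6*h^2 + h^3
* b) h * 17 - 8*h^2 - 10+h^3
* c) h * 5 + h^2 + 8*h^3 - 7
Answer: a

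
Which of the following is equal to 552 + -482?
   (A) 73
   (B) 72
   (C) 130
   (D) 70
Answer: D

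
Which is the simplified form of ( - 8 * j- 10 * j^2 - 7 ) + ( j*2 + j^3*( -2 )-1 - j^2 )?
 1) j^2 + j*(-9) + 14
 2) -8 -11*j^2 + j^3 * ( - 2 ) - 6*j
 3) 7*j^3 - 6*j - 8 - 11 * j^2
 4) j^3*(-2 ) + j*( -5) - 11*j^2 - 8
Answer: 2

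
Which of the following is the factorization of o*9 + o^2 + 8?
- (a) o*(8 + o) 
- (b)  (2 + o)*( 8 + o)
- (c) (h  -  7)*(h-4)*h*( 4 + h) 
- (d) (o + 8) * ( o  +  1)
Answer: d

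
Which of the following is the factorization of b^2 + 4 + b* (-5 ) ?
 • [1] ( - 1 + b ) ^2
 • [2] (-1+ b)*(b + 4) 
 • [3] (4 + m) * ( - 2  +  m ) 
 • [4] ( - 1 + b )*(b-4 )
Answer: 4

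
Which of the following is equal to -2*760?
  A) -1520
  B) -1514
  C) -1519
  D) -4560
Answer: A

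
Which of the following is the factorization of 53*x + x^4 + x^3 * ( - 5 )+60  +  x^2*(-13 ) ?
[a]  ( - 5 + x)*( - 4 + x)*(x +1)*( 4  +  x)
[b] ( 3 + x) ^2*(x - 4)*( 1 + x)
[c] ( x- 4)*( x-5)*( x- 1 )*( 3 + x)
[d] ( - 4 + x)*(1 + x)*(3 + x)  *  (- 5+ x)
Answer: d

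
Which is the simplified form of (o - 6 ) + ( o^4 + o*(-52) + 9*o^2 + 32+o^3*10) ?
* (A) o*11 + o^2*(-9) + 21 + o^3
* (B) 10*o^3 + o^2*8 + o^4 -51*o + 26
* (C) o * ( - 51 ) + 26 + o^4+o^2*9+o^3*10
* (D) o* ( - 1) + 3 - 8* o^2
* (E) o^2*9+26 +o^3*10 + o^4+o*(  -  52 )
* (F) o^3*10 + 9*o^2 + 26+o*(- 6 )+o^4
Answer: C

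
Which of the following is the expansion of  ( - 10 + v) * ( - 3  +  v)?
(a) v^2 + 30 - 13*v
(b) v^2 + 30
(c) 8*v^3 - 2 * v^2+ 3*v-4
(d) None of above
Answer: a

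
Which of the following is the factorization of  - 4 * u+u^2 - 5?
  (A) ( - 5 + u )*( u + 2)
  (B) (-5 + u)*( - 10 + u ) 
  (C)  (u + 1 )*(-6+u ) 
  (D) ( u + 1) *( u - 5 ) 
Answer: D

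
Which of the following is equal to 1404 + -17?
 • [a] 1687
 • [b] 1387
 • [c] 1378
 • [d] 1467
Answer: b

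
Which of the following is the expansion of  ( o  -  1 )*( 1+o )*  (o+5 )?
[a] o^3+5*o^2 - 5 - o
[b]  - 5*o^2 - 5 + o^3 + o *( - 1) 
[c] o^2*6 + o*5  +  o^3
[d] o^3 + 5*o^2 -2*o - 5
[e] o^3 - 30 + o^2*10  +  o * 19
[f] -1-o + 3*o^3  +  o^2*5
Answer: a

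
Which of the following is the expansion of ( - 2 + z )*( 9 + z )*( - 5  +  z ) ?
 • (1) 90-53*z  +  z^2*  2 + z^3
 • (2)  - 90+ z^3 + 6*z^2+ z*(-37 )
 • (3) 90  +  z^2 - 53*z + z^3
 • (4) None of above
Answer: 1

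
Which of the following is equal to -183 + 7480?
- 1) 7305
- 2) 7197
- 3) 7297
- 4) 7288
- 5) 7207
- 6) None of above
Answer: 3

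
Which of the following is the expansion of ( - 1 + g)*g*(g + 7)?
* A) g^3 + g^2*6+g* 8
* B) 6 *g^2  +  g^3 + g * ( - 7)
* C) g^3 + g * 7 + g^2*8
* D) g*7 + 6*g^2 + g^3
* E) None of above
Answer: B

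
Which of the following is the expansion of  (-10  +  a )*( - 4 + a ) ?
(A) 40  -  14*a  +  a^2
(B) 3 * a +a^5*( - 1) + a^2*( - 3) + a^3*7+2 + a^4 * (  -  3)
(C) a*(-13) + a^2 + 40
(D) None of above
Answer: A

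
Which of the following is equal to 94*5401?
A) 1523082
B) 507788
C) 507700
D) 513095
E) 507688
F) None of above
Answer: F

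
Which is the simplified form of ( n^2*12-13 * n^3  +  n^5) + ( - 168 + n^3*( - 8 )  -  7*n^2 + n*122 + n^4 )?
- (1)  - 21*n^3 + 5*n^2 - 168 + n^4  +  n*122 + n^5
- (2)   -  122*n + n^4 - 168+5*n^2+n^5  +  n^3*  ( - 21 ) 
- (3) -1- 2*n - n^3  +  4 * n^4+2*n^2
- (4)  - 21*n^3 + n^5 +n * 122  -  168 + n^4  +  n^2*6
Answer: 1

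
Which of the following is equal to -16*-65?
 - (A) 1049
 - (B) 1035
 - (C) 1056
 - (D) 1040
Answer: D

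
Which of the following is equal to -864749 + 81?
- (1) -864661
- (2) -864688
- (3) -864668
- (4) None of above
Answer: 3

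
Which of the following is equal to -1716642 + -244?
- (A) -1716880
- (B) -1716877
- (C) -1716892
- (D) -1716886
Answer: D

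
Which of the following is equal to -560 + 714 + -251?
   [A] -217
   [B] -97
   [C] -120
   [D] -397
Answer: B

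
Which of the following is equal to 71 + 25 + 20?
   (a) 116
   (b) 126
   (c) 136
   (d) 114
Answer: a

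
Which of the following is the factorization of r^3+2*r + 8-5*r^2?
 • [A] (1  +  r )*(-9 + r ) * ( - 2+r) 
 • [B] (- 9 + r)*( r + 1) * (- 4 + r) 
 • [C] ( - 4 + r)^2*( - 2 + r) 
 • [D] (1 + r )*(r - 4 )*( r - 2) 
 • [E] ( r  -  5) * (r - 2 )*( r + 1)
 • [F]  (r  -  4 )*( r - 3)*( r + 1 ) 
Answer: D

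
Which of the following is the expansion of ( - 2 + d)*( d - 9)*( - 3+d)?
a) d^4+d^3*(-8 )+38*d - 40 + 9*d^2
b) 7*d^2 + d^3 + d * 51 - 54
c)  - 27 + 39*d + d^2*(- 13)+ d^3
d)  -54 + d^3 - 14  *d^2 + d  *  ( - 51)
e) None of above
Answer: e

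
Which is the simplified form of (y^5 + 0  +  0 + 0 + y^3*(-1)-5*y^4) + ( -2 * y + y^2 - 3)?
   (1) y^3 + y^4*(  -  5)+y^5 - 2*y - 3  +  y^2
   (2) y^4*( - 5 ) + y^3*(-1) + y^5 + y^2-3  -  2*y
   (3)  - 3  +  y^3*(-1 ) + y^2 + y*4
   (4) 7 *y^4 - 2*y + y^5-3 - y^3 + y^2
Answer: 2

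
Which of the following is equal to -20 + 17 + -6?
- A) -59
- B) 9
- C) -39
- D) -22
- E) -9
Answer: E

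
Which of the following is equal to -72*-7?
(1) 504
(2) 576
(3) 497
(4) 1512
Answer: 1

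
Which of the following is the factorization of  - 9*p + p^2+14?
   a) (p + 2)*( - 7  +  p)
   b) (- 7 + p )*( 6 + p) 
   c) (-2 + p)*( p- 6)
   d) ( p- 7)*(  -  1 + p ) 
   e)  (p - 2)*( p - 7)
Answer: e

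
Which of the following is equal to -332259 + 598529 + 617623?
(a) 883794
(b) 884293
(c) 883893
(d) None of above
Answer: c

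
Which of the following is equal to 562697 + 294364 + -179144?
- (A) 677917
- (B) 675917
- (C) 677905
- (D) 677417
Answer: A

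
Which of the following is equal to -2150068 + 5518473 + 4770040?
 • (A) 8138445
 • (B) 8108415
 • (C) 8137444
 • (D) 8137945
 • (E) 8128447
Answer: A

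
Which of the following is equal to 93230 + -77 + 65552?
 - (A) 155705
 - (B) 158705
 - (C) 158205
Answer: B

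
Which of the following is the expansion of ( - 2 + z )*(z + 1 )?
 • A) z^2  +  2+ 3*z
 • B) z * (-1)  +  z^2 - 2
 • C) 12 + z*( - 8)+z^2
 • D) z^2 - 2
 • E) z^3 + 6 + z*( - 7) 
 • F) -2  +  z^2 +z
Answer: B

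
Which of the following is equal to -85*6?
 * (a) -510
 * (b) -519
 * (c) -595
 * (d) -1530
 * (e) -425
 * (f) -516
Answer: a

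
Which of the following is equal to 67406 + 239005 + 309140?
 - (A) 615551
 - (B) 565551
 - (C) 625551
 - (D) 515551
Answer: A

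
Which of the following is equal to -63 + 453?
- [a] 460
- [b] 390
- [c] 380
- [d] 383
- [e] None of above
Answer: b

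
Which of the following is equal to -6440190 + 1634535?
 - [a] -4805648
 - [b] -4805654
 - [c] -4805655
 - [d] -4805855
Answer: c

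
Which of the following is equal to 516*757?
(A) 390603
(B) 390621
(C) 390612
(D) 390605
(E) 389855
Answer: C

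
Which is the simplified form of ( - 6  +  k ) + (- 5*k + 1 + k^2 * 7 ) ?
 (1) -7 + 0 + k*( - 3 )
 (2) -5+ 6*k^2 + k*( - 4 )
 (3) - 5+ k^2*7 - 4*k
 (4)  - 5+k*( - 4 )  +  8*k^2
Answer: 3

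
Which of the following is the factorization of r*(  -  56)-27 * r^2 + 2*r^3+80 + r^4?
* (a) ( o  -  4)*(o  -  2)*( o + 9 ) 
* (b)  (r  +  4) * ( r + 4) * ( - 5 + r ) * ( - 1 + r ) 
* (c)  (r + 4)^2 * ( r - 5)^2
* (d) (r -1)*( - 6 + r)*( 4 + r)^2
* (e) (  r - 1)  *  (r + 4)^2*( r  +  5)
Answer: b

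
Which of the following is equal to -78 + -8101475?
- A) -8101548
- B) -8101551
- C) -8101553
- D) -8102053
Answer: C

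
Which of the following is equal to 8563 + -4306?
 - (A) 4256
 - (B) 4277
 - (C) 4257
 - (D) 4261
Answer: C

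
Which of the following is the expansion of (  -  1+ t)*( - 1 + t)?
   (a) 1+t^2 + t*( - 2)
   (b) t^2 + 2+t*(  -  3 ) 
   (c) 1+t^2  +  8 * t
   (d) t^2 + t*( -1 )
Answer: a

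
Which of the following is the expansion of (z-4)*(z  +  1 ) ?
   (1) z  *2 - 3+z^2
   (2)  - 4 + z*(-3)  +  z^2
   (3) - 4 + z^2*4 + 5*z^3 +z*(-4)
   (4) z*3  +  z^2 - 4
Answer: 2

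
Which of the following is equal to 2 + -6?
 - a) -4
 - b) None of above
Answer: a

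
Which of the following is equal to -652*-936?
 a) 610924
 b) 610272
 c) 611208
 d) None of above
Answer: b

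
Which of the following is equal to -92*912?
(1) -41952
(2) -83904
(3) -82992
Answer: 2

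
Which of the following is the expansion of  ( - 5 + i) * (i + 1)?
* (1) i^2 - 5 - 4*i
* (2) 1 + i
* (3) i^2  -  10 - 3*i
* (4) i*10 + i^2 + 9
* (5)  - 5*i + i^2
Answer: 1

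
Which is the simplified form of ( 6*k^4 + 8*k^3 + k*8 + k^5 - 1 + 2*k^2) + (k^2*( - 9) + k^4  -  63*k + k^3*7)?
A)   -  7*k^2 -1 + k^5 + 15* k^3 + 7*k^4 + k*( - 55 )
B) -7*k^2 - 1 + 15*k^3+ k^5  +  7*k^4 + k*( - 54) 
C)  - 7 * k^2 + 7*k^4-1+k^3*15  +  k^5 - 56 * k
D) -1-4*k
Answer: A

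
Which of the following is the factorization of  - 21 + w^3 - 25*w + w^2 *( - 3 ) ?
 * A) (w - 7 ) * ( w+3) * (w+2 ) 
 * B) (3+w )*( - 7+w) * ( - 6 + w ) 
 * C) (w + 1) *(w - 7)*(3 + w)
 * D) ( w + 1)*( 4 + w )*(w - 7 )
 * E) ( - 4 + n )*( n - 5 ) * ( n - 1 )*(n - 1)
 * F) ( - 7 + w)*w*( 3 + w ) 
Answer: C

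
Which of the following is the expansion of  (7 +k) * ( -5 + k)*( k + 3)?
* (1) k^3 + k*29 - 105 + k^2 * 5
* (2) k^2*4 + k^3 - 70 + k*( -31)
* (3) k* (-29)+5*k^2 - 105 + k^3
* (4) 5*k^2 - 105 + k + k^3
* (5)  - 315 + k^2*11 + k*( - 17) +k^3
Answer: 3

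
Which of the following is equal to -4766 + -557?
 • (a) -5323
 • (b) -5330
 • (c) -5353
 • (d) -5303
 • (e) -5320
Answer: a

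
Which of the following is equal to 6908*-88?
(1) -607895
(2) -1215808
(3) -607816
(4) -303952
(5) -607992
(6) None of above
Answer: 6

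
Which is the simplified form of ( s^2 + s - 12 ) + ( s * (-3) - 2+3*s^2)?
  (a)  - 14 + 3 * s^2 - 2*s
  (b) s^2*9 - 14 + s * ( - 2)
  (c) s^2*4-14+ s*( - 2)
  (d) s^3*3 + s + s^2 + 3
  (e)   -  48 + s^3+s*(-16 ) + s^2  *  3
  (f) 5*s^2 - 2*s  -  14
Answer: c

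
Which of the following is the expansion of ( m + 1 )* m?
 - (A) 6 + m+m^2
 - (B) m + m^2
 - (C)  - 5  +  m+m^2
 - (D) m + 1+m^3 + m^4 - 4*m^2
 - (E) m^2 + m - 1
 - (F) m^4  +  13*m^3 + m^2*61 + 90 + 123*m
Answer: B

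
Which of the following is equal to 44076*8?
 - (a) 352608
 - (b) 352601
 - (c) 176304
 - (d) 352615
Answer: a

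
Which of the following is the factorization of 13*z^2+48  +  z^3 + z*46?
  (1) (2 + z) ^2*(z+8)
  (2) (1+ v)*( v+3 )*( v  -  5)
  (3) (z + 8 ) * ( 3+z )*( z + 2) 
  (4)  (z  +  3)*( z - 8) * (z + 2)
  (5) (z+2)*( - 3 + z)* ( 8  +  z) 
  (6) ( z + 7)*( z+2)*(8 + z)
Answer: 3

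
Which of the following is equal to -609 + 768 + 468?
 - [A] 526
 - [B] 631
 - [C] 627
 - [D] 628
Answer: C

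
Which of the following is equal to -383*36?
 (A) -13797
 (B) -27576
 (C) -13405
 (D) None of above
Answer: D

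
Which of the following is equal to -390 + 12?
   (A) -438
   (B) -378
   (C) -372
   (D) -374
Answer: B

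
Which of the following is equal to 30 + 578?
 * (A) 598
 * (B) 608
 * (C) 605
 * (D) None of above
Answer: B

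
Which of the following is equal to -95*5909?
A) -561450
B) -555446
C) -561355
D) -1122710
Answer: C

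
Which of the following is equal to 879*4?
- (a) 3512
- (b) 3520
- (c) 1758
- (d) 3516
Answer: d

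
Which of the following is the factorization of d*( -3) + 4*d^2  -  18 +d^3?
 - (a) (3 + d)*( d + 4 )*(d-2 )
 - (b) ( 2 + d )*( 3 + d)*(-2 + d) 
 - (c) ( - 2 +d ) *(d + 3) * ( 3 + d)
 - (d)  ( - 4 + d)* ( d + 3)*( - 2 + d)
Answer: c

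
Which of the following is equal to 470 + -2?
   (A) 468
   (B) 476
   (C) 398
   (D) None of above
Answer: A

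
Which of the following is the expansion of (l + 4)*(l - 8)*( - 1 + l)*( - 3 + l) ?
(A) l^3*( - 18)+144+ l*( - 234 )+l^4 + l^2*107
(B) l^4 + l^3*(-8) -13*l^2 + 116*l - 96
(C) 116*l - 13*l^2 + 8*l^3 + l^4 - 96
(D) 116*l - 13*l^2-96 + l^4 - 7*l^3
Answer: B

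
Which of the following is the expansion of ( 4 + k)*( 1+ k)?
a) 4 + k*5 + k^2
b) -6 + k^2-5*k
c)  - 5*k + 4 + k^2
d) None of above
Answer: a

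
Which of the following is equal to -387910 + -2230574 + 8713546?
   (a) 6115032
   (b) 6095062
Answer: b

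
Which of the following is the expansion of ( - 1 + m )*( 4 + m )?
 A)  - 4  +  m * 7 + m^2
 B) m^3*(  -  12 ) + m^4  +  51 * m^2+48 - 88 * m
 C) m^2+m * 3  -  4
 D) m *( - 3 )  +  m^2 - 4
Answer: C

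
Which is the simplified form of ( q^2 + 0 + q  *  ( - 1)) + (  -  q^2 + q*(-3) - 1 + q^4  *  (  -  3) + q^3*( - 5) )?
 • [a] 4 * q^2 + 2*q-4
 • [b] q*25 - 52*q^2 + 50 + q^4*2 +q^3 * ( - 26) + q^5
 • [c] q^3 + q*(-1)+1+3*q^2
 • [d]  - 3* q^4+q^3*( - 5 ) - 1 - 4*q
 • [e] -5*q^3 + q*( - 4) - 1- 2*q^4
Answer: d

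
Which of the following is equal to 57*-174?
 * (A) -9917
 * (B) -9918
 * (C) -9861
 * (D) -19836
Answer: B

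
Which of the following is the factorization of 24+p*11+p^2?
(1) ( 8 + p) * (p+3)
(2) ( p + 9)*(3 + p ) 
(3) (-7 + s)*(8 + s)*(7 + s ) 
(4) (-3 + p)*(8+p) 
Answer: 1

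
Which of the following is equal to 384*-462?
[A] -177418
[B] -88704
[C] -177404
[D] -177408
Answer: D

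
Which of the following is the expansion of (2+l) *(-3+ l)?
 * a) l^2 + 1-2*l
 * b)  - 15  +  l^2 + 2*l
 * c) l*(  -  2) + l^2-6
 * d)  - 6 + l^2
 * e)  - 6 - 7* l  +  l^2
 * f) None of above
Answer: f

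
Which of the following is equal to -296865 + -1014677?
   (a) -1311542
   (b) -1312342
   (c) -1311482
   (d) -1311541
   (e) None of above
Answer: a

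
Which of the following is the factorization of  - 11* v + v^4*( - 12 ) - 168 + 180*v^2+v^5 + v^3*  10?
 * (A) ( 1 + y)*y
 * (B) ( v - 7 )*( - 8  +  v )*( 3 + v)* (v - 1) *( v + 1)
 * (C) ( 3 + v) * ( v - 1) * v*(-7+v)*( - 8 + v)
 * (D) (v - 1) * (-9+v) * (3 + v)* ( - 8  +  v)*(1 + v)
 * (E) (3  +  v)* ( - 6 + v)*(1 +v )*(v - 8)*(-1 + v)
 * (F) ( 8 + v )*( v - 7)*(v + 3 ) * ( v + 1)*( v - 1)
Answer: B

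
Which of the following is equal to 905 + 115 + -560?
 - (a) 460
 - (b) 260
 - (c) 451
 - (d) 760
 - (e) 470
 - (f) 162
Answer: a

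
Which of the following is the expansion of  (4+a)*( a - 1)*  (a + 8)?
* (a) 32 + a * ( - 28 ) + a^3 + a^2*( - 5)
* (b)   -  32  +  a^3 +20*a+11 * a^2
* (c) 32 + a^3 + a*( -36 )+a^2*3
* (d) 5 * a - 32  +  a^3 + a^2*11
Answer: b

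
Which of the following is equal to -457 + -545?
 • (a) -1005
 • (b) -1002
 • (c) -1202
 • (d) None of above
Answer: b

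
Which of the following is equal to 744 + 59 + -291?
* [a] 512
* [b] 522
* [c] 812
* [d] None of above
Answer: a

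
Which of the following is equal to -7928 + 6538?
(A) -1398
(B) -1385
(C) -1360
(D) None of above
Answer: D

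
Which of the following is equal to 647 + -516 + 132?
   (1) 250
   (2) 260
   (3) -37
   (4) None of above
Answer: 4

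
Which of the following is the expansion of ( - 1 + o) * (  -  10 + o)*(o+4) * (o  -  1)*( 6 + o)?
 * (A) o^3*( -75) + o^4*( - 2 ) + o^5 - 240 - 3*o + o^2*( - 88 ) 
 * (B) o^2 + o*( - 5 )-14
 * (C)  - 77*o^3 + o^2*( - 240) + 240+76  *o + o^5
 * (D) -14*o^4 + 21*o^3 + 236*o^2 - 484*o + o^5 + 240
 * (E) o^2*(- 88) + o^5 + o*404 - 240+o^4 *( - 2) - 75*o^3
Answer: E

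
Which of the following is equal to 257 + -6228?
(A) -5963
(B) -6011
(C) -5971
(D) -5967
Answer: C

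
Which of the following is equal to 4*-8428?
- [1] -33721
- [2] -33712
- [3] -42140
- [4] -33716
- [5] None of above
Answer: 2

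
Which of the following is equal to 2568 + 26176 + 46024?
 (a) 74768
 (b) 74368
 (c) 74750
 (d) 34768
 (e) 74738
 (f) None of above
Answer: a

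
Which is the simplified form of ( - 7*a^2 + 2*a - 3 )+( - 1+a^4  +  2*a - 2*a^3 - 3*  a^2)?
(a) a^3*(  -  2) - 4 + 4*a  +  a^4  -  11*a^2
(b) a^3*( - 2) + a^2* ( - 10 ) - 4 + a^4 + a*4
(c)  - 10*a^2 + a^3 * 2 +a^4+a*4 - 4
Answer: b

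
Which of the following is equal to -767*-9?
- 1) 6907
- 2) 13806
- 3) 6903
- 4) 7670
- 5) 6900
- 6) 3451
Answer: 3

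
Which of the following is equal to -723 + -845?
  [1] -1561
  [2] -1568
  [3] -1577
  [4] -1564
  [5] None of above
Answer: 2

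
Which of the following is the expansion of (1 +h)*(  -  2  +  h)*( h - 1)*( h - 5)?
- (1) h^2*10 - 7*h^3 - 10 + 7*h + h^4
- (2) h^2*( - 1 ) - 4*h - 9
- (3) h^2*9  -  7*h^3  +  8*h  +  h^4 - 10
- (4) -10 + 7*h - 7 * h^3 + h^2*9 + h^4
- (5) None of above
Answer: 4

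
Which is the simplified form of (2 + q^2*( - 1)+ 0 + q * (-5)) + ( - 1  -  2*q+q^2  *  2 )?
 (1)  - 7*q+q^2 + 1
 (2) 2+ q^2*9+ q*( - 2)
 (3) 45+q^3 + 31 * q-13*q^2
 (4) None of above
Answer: 1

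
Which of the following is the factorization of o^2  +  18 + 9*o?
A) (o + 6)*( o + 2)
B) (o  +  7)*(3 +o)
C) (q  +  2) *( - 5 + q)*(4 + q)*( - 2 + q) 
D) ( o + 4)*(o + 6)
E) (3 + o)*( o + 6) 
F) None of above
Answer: E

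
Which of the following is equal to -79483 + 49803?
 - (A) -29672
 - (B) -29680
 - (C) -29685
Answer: B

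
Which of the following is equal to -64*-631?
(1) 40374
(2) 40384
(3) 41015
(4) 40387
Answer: 2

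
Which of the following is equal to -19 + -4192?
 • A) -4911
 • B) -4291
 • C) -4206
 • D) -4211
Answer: D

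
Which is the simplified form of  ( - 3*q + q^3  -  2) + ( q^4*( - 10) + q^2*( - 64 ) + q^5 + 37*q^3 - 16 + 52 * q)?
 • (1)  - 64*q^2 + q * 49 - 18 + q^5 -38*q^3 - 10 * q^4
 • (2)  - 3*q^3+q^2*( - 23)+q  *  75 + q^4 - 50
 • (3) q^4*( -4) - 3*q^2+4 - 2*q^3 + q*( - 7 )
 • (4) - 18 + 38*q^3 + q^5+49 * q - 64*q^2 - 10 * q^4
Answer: 4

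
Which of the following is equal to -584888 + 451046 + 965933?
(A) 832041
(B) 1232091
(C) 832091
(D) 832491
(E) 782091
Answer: C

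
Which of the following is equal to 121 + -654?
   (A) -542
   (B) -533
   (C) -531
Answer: B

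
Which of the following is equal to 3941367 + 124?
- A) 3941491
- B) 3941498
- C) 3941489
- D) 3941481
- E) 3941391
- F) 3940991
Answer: A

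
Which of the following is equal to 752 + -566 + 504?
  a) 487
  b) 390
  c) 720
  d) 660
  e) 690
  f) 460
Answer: e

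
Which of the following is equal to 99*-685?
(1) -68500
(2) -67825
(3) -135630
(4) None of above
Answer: 4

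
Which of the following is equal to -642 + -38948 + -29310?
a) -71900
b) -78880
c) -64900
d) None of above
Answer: d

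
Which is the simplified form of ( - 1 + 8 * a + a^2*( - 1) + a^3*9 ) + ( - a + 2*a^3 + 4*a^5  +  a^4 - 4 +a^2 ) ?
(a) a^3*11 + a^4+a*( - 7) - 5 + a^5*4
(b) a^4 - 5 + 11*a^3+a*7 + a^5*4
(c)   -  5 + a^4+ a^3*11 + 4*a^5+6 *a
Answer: b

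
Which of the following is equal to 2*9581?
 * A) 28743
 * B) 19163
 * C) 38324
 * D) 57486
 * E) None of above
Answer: E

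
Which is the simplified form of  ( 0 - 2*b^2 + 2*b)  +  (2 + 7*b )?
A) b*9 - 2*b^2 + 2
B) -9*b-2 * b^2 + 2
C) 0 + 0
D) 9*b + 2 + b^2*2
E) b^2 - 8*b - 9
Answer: A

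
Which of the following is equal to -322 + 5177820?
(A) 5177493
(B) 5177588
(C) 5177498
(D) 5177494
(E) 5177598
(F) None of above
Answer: C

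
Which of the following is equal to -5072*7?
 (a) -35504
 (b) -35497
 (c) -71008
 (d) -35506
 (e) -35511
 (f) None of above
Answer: a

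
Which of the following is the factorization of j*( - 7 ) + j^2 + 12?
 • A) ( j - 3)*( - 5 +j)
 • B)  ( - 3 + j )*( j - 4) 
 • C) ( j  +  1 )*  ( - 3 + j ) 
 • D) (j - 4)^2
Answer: B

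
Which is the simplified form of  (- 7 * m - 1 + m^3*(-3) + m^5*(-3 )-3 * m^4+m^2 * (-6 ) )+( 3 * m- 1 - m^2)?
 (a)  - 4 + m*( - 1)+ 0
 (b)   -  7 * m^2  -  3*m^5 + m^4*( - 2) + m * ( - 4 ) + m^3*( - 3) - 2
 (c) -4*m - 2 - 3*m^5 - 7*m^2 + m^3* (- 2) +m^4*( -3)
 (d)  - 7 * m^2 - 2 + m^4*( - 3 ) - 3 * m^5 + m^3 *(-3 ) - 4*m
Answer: d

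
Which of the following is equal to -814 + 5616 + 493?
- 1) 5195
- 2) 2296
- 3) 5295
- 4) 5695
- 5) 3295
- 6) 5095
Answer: 3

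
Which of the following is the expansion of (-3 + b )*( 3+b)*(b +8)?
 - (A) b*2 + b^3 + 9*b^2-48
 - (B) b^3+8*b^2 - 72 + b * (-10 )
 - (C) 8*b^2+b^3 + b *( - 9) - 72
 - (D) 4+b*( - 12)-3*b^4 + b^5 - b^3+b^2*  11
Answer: C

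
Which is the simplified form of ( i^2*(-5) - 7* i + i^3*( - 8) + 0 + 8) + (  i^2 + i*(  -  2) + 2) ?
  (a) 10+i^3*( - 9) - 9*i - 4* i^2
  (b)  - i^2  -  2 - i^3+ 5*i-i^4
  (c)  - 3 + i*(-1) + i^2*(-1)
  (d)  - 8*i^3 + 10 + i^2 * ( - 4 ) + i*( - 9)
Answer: d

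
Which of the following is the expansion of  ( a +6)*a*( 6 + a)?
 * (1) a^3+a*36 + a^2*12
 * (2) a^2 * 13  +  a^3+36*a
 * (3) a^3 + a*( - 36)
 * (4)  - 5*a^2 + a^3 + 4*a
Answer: 1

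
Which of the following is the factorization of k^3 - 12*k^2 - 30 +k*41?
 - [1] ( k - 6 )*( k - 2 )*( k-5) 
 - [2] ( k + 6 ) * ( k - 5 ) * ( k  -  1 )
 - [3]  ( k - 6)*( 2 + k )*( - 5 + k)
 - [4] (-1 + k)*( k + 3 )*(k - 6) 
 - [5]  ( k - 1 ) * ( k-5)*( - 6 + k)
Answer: 5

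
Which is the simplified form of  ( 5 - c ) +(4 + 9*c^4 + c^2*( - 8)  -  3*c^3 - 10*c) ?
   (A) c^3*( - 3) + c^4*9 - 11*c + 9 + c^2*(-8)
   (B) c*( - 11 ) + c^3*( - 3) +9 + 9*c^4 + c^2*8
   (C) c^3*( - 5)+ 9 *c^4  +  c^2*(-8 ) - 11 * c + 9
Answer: A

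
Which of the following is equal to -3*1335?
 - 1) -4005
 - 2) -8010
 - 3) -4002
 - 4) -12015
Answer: 1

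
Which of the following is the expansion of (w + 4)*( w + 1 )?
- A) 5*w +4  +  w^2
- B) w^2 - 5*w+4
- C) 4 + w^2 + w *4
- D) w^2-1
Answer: A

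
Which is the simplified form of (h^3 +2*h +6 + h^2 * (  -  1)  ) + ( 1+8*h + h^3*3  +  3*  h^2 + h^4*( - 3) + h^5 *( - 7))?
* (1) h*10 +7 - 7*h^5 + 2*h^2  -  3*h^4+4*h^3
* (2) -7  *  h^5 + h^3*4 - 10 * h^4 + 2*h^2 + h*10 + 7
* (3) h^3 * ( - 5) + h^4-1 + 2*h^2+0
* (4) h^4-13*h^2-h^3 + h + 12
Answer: 1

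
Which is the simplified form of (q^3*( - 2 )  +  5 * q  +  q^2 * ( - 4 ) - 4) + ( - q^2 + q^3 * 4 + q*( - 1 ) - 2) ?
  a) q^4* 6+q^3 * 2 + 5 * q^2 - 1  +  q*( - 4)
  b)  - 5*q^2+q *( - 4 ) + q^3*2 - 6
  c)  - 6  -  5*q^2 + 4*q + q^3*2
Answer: c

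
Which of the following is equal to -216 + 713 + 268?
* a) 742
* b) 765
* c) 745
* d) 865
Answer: b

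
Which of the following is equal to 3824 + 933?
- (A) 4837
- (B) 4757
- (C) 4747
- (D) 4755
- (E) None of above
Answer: B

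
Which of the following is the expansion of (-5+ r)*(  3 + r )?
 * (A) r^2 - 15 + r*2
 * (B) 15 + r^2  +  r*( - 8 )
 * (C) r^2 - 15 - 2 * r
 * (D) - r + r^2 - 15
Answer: C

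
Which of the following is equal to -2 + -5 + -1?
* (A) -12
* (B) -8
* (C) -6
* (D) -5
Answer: B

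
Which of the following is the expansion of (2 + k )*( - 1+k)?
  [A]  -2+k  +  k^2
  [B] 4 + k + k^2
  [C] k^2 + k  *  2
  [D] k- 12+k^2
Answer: A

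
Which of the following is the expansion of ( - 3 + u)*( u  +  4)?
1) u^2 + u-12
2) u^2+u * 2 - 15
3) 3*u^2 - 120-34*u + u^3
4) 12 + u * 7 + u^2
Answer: 1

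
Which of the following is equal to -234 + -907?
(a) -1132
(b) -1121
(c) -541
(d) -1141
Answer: d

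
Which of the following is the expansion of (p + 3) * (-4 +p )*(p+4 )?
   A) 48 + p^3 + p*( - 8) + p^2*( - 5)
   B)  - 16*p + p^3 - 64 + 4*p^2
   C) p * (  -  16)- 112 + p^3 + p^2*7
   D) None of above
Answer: D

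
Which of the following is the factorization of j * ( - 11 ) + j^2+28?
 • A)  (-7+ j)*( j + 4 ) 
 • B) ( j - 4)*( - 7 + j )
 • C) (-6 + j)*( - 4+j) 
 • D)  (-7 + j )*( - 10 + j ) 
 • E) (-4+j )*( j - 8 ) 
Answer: B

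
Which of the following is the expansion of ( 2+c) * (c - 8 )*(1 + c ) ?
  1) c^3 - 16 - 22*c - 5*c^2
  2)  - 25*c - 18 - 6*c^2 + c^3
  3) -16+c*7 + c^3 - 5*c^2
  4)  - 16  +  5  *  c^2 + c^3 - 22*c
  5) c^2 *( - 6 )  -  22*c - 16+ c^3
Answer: 1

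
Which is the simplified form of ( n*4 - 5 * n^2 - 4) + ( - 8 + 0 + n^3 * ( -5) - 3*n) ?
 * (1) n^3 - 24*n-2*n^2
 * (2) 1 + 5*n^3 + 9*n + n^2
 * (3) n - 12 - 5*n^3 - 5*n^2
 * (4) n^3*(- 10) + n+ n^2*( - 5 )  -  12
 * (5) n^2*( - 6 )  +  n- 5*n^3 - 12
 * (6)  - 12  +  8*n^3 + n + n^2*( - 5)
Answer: 3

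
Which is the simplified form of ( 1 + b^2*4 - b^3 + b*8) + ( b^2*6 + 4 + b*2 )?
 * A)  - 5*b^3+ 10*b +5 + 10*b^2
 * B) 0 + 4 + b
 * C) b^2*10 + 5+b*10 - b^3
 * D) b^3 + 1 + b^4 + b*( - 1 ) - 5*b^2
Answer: C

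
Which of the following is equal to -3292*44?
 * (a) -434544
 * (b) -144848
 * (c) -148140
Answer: b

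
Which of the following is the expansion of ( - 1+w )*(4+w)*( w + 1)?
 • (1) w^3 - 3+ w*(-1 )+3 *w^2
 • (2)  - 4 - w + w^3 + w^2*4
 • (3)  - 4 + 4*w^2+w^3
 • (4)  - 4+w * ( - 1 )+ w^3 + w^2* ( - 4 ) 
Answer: 2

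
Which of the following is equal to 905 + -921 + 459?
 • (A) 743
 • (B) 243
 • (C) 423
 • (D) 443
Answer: D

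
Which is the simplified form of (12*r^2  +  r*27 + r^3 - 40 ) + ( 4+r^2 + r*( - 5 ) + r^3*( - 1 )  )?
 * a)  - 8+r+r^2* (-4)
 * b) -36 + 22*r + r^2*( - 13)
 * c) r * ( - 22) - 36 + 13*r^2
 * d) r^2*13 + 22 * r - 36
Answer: d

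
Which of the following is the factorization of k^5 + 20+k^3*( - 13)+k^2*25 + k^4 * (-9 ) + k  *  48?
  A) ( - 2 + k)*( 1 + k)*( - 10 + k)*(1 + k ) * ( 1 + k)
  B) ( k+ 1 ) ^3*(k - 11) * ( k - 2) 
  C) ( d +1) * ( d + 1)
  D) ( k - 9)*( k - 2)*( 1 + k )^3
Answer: A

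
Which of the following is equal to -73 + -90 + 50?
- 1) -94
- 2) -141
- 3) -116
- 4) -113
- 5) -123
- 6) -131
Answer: 4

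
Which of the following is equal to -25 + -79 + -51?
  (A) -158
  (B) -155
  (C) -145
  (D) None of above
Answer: B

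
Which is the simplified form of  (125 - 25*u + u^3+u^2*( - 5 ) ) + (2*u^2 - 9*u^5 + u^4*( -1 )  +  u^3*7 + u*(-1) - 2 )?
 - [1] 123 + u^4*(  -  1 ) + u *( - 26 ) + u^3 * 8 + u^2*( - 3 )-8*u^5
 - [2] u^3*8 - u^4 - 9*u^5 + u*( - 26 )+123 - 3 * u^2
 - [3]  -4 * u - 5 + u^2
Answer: 2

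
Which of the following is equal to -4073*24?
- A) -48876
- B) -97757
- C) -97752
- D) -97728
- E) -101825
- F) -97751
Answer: C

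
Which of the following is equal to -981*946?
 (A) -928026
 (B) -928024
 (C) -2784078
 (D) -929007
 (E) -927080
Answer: A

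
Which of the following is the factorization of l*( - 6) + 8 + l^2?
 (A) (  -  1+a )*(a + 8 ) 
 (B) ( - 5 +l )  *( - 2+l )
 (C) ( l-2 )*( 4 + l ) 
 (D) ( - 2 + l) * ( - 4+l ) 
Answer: D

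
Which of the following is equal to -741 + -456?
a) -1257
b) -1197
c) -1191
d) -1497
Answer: b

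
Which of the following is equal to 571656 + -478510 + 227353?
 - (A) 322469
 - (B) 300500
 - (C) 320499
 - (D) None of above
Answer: C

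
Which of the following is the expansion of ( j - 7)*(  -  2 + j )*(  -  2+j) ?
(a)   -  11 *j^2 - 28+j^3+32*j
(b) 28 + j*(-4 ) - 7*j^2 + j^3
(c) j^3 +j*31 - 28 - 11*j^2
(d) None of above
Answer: a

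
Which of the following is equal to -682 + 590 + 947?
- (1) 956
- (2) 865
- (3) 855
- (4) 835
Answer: 3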